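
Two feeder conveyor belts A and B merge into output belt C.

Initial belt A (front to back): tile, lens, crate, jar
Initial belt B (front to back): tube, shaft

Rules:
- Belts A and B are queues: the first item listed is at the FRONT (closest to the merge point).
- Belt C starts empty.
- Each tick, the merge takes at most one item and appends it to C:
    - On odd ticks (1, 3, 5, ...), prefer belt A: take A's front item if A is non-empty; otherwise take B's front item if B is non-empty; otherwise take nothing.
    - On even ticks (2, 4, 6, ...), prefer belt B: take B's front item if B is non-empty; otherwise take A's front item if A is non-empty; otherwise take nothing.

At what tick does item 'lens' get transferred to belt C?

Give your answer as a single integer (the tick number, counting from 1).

Answer: 3

Derivation:
Tick 1: prefer A, take tile from A; A=[lens,crate,jar] B=[tube,shaft] C=[tile]
Tick 2: prefer B, take tube from B; A=[lens,crate,jar] B=[shaft] C=[tile,tube]
Tick 3: prefer A, take lens from A; A=[crate,jar] B=[shaft] C=[tile,tube,lens]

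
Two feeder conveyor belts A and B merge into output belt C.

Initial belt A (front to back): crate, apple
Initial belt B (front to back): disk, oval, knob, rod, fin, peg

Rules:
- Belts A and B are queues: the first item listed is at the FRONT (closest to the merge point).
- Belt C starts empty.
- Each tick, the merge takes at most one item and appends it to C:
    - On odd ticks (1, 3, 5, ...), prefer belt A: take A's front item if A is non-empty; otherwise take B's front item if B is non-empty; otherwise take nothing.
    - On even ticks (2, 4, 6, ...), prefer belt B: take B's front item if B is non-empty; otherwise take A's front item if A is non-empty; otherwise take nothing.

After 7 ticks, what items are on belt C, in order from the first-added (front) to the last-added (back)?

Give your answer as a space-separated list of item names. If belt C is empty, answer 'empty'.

Answer: crate disk apple oval knob rod fin

Derivation:
Tick 1: prefer A, take crate from A; A=[apple] B=[disk,oval,knob,rod,fin,peg] C=[crate]
Tick 2: prefer B, take disk from B; A=[apple] B=[oval,knob,rod,fin,peg] C=[crate,disk]
Tick 3: prefer A, take apple from A; A=[-] B=[oval,knob,rod,fin,peg] C=[crate,disk,apple]
Tick 4: prefer B, take oval from B; A=[-] B=[knob,rod,fin,peg] C=[crate,disk,apple,oval]
Tick 5: prefer A, take knob from B; A=[-] B=[rod,fin,peg] C=[crate,disk,apple,oval,knob]
Tick 6: prefer B, take rod from B; A=[-] B=[fin,peg] C=[crate,disk,apple,oval,knob,rod]
Tick 7: prefer A, take fin from B; A=[-] B=[peg] C=[crate,disk,apple,oval,knob,rod,fin]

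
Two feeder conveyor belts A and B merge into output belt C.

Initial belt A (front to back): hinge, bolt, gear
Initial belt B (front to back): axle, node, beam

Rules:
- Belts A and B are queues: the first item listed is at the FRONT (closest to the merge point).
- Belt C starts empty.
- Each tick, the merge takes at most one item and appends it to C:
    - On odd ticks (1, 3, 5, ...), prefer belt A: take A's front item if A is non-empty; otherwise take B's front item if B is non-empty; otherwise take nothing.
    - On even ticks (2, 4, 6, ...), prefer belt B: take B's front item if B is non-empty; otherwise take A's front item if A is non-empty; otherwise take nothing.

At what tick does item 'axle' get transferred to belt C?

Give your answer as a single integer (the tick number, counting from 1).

Answer: 2

Derivation:
Tick 1: prefer A, take hinge from A; A=[bolt,gear] B=[axle,node,beam] C=[hinge]
Tick 2: prefer B, take axle from B; A=[bolt,gear] B=[node,beam] C=[hinge,axle]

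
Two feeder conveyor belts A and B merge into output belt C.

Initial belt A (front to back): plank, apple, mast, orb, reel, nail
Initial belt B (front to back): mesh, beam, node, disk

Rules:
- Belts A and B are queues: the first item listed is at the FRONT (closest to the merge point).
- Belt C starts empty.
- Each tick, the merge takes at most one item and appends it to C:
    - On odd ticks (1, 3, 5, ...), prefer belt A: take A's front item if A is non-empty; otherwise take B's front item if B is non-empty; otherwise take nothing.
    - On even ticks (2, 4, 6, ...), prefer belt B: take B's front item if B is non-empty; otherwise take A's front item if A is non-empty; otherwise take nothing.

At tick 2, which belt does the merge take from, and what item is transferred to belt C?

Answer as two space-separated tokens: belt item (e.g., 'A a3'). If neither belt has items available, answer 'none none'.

Answer: B mesh

Derivation:
Tick 1: prefer A, take plank from A; A=[apple,mast,orb,reel,nail] B=[mesh,beam,node,disk] C=[plank]
Tick 2: prefer B, take mesh from B; A=[apple,mast,orb,reel,nail] B=[beam,node,disk] C=[plank,mesh]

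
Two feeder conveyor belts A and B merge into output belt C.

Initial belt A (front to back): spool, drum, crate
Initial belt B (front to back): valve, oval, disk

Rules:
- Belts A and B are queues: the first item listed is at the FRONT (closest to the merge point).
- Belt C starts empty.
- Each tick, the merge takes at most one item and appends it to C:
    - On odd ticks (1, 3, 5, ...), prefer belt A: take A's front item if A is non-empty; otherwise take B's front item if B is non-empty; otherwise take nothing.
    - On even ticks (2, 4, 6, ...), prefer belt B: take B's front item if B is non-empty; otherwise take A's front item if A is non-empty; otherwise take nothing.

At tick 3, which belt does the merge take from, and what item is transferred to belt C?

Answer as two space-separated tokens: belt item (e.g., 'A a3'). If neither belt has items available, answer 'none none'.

Answer: A drum

Derivation:
Tick 1: prefer A, take spool from A; A=[drum,crate] B=[valve,oval,disk] C=[spool]
Tick 2: prefer B, take valve from B; A=[drum,crate] B=[oval,disk] C=[spool,valve]
Tick 3: prefer A, take drum from A; A=[crate] B=[oval,disk] C=[spool,valve,drum]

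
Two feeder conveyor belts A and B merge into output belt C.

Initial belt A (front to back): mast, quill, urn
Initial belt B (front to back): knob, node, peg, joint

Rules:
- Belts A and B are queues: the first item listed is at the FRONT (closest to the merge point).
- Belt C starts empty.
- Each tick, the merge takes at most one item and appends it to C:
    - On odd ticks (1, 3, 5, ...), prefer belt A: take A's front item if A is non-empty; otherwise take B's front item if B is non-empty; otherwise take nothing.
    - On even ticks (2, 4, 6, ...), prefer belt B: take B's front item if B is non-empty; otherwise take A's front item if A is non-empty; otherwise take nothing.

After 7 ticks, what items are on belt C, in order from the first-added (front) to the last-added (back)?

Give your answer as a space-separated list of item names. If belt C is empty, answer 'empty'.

Answer: mast knob quill node urn peg joint

Derivation:
Tick 1: prefer A, take mast from A; A=[quill,urn] B=[knob,node,peg,joint] C=[mast]
Tick 2: prefer B, take knob from B; A=[quill,urn] B=[node,peg,joint] C=[mast,knob]
Tick 3: prefer A, take quill from A; A=[urn] B=[node,peg,joint] C=[mast,knob,quill]
Tick 4: prefer B, take node from B; A=[urn] B=[peg,joint] C=[mast,knob,quill,node]
Tick 5: prefer A, take urn from A; A=[-] B=[peg,joint] C=[mast,knob,quill,node,urn]
Tick 6: prefer B, take peg from B; A=[-] B=[joint] C=[mast,knob,quill,node,urn,peg]
Tick 7: prefer A, take joint from B; A=[-] B=[-] C=[mast,knob,quill,node,urn,peg,joint]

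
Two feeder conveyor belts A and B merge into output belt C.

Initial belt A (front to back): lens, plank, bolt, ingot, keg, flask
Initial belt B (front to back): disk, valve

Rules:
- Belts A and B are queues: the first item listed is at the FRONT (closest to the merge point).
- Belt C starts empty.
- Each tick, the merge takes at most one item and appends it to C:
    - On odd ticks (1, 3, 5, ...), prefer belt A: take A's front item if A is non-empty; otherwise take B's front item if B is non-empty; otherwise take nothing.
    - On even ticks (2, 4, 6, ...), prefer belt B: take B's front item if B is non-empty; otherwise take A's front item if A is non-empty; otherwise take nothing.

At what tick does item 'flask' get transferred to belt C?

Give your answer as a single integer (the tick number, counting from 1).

Answer: 8

Derivation:
Tick 1: prefer A, take lens from A; A=[plank,bolt,ingot,keg,flask] B=[disk,valve] C=[lens]
Tick 2: prefer B, take disk from B; A=[plank,bolt,ingot,keg,flask] B=[valve] C=[lens,disk]
Tick 3: prefer A, take plank from A; A=[bolt,ingot,keg,flask] B=[valve] C=[lens,disk,plank]
Tick 4: prefer B, take valve from B; A=[bolt,ingot,keg,flask] B=[-] C=[lens,disk,plank,valve]
Tick 5: prefer A, take bolt from A; A=[ingot,keg,flask] B=[-] C=[lens,disk,plank,valve,bolt]
Tick 6: prefer B, take ingot from A; A=[keg,flask] B=[-] C=[lens,disk,plank,valve,bolt,ingot]
Tick 7: prefer A, take keg from A; A=[flask] B=[-] C=[lens,disk,plank,valve,bolt,ingot,keg]
Tick 8: prefer B, take flask from A; A=[-] B=[-] C=[lens,disk,plank,valve,bolt,ingot,keg,flask]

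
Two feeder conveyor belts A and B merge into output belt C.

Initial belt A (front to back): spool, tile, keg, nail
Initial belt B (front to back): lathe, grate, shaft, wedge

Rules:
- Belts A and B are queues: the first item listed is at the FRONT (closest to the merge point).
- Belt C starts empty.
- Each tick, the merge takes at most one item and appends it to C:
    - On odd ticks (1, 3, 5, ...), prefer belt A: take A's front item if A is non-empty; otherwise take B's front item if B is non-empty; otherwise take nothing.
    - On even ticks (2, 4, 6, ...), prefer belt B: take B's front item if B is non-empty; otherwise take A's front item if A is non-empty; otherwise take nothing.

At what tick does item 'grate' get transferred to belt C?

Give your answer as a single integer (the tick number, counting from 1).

Tick 1: prefer A, take spool from A; A=[tile,keg,nail] B=[lathe,grate,shaft,wedge] C=[spool]
Tick 2: prefer B, take lathe from B; A=[tile,keg,nail] B=[grate,shaft,wedge] C=[spool,lathe]
Tick 3: prefer A, take tile from A; A=[keg,nail] B=[grate,shaft,wedge] C=[spool,lathe,tile]
Tick 4: prefer B, take grate from B; A=[keg,nail] B=[shaft,wedge] C=[spool,lathe,tile,grate]

Answer: 4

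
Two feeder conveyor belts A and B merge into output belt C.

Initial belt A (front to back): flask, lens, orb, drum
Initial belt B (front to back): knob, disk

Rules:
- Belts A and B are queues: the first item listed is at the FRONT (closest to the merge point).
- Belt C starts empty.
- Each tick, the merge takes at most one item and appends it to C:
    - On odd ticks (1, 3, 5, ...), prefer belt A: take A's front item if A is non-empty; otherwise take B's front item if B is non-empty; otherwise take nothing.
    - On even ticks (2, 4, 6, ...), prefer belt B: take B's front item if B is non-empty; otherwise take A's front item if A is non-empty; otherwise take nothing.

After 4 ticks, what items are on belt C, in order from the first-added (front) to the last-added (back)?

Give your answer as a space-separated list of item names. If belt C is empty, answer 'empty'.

Tick 1: prefer A, take flask from A; A=[lens,orb,drum] B=[knob,disk] C=[flask]
Tick 2: prefer B, take knob from B; A=[lens,orb,drum] B=[disk] C=[flask,knob]
Tick 3: prefer A, take lens from A; A=[orb,drum] B=[disk] C=[flask,knob,lens]
Tick 4: prefer B, take disk from B; A=[orb,drum] B=[-] C=[flask,knob,lens,disk]

Answer: flask knob lens disk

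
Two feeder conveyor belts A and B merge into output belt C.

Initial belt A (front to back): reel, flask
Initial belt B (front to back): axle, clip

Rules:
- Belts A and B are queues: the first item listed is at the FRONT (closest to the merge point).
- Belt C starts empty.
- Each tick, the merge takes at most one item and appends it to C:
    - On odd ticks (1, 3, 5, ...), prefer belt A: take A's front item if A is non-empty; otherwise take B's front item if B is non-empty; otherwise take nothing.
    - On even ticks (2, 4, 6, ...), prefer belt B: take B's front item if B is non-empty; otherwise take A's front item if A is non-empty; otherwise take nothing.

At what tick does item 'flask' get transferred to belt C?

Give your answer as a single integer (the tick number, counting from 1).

Tick 1: prefer A, take reel from A; A=[flask] B=[axle,clip] C=[reel]
Tick 2: prefer B, take axle from B; A=[flask] B=[clip] C=[reel,axle]
Tick 3: prefer A, take flask from A; A=[-] B=[clip] C=[reel,axle,flask]

Answer: 3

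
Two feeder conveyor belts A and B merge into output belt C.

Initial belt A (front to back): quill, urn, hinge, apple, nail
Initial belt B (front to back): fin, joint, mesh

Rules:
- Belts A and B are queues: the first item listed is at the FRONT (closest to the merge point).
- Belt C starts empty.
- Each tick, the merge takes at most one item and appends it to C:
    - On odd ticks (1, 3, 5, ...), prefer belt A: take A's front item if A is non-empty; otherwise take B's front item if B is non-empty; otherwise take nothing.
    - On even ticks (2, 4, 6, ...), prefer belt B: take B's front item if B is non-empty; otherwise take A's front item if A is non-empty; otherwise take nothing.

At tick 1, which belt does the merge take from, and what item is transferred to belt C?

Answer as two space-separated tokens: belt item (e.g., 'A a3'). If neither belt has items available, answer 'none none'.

Answer: A quill

Derivation:
Tick 1: prefer A, take quill from A; A=[urn,hinge,apple,nail] B=[fin,joint,mesh] C=[quill]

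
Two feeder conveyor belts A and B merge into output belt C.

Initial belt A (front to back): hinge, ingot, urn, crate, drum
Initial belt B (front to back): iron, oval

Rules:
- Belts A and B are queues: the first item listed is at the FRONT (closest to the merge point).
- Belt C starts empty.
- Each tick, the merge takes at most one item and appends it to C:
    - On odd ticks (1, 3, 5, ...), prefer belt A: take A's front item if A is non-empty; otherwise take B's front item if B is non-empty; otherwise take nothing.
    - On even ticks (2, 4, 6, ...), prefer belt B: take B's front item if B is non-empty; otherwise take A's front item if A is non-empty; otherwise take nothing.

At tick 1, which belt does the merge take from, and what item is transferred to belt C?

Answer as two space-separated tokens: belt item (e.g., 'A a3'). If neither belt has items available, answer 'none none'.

Answer: A hinge

Derivation:
Tick 1: prefer A, take hinge from A; A=[ingot,urn,crate,drum] B=[iron,oval] C=[hinge]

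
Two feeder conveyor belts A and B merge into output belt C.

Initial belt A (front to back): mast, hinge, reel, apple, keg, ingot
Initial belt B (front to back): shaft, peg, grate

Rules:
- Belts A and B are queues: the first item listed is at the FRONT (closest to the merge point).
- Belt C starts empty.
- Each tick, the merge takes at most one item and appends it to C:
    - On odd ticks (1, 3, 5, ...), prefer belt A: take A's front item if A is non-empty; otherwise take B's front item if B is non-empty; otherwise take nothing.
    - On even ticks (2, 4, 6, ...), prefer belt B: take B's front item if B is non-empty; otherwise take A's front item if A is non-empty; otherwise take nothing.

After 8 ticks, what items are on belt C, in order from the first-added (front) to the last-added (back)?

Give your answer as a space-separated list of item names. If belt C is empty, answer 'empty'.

Tick 1: prefer A, take mast from A; A=[hinge,reel,apple,keg,ingot] B=[shaft,peg,grate] C=[mast]
Tick 2: prefer B, take shaft from B; A=[hinge,reel,apple,keg,ingot] B=[peg,grate] C=[mast,shaft]
Tick 3: prefer A, take hinge from A; A=[reel,apple,keg,ingot] B=[peg,grate] C=[mast,shaft,hinge]
Tick 4: prefer B, take peg from B; A=[reel,apple,keg,ingot] B=[grate] C=[mast,shaft,hinge,peg]
Tick 5: prefer A, take reel from A; A=[apple,keg,ingot] B=[grate] C=[mast,shaft,hinge,peg,reel]
Tick 6: prefer B, take grate from B; A=[apple,keg,ingot] B=[-] C=[mast,shaft,hinge,peg,reel,grate]
Tick 7: prefer A, take apple from A; A=[keg,ingot] B=[-] C=[mast,shaft,hinge,peg,reel,grate,apple]
Tick 8: prefer B, take keg from A; A=[ingot] B=[-] C=[mast,shaft,hinge,peg,reel,grate,apple,keg]

Answer: mast shaft hinge peg reel grate apple keg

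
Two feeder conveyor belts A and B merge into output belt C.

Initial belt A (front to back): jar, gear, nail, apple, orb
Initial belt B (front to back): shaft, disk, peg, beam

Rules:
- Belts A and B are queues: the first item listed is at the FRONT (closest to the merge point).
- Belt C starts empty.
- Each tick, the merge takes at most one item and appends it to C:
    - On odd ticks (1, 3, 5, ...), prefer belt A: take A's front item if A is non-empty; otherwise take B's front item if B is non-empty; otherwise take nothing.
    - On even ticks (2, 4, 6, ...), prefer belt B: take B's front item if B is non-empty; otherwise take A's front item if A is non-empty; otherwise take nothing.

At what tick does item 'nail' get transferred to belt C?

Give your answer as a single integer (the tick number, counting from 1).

Answer: 5

Derivation:
Tick 1: prefer A, take jar from A; A=[gear,nail,apple,orb] B=[shaft,disk,peg,beam] C=[jar]
Tick 2: prefer B, take shaft from B; A=[gear,nail,apple,orb] B=[disk,peg,beam] C=[jar,shaft]
Tick 3: prefer A, take gear from A; A=[nail,apple,orb] B=[disk,peg,beam] C=[jar,shaft,gear]
Tick 4: prefer B, take disk from B; A=[nail,apple,orb] B=[peg,beam] C=[jar,shaft,gear,disk]
Tick 5: prefer A, take nail from A; A=[apple,orb] B=[peg,beam] C=[jar,shaft,gear,disk,nail]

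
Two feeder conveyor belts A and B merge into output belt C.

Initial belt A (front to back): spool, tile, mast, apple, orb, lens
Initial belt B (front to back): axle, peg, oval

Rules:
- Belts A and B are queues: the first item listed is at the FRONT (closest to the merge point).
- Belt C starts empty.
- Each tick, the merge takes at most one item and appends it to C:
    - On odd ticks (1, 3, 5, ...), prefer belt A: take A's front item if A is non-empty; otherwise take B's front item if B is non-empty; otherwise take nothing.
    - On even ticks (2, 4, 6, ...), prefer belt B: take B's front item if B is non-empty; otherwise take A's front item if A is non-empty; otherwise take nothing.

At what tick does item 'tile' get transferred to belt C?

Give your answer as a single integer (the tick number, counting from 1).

Answer: 3

Derivation:
Tick 1: prefer A, take spool from A; A=[tile,mast,apple,orb,lens] B=[axle,peg,oval] C=[spool]
Tick 2: prefer B, take axle from B; A=[tile,mast,apple,orb,lens] B=[peg,oval] C=[spool,axle]
Tick 3: prefer A, take tile from A; A=[mast,apple,orb,lens] B=[peg,oval] C=[spool,axle,tile]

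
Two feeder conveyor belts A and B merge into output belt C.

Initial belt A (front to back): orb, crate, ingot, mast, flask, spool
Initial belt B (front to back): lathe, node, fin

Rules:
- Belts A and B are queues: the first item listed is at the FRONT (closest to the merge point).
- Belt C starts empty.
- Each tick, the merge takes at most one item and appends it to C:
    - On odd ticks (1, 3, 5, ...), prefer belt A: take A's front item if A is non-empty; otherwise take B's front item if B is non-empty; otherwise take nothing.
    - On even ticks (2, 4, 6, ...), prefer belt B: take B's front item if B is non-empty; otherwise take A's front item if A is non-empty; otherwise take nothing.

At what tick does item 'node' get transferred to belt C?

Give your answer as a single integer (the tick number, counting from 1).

Tick 1: prefer A, take orb from A; A=[crate,ingot,mast,flask,spool] B=[lathe,node,fin] C=[orb]
Tick 2: prefer B, take lathe from B; A=[crate,ingot,mast,flask,spool] B=[node,fin] C=[orb,lathe]
Tick 3: prefer A, take crate from A; A=[ingot,mast,flask,spool] B=[node,fin] C=[orb,lathe,crate]
Tick 4: prefer B, take node from B; A=[ingot,mast,flask,spool] B=[fin] C=[orb,lathe,crate,node]

Answer: 4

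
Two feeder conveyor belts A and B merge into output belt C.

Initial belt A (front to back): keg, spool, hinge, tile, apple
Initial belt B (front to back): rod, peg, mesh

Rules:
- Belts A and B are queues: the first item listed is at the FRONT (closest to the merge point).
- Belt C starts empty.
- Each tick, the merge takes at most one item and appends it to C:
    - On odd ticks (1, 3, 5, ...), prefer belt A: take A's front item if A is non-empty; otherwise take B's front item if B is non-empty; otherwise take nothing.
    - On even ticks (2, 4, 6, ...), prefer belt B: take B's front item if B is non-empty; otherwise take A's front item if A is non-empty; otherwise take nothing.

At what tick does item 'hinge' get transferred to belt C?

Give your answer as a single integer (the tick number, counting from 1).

Answer: 5

Derivation:
Tick 1: prefer A, take keg from A; A=[spool,hinge,tile,apple] B=[rod,peg,mesh] C=[keg]
Tick 2: prefer B, take rod from B; A=[spool,hinge,tile,apple] B=[peg,mesh] C=[keg,rod]
Tick 3: prefer A, take spool from A; A=[hinge,tile,apple] B=[peg,mesh] C=[keg,rod,spool]
Tick 4: prefer B, take peg from B; A=[hinge,tile,apple] B=[mesh] C=[keg,rod,spool,peg]
Tick 5: prefer A, take hinge from A; A=[tile,apple] B=[mesh] C=[keg,rod,spool,peg,hinge]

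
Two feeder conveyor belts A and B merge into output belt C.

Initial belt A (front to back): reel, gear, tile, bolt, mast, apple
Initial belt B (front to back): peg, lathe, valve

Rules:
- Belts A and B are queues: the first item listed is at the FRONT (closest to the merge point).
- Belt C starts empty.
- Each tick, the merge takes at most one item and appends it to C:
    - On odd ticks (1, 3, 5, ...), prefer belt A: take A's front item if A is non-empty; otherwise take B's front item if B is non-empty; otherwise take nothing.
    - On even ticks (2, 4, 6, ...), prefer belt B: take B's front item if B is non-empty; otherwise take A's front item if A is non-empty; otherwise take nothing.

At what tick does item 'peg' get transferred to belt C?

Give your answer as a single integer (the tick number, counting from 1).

Answer: 2

Derivation:
Tick 1: prefer A, take reel from A; A=[gear,tile,bolt,mast,apple] B=[peg,lathe,valve] C=[reel]
Tick 2: prefer B, take peg from B; A=[gear,tile,bolt,mast,apple] B=[lathe,valve] C=[reel,peg]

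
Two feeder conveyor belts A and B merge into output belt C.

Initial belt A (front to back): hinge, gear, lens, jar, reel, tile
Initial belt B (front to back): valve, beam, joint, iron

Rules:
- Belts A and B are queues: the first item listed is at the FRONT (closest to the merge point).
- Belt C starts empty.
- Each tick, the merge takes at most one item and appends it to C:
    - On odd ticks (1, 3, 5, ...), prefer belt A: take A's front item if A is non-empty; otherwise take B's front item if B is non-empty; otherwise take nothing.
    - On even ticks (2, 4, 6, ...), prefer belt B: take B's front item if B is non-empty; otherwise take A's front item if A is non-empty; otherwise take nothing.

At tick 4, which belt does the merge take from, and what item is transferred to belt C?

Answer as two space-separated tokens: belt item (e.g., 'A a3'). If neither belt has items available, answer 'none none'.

Answer: B beam

Derivation:
Tick 1: prefer A, take hinge from A; A=[gear,lens,jar,reel,tile] B=[valve,beam,joint,iron] C=[hinge]
Tick 2: prefer B, take valve from B; A=[gear,lens,jar,reel,tile] B=[beam,joint,iron] C=[hinge,valve]
Tick 3: prefer A, take gear from A; A=[lens,jar,reel,tile] B=[beam,joint,iron] C=[hinge,valve,gear]
Tick 4: prefer B, take beam from B; A=[lens,jar,reel,tile] B=[joint,iron] C=[hinge,valve,gear,beam]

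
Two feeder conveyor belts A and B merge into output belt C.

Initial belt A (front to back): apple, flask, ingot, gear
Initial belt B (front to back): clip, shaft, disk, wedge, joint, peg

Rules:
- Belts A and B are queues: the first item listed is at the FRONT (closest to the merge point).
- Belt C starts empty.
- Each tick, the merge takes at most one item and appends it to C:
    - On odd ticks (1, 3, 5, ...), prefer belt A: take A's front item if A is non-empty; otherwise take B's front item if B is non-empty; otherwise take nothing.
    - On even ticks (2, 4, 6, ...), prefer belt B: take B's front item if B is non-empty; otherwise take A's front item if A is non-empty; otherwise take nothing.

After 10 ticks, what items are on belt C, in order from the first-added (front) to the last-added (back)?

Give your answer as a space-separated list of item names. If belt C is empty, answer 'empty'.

Answer: apple clip flask shaft ingot disk gear wedge joint peg

Derivation:
Tick 1: prefer A, take apple from A; A=[flask,ingot,gear] B=[clip,shaft,disk,wedge,joint,peg] C=[apple]
Tick 2: prefer B, take clip from B; A=[flask,ingot,gear] B=[shaft,disk,wedge,joint,peg] C=[apple,clip]
Tick 3: prefer A, take flask from A; A=[ingot,gear] B=[shaft,disk,wedge,joint,peg] C=[apple,clip,flask]
Tick 4: prefer B, take shaft from B; A=[ingot,gear] B=[disk,wedge,joint,peg] C=[apple,clip,flask,shaft]
Tick 5: prefer A, take ingot from A; A=[gear] B=[disk,wedge,joint,peg] C=[apple,clip,flask,shaft,ingot]
Tick 6: prefer B, take disk from B; A=[gear] B=[wedge,joint,peg] C=[apple,clip,flask,shaft,ingot,disk]
Tick 7: prefer A, take gear from A; A=[-] B=[wedge,joint,peg] C=[apple,clip,flask,shaft,ingot,disk,gear]
Tick 8: prefer B, take wedge from B; A=[-] B=[joint,peg] C=[apple,clip,flask,shaft,ingot,disk,gear,wedge]
Tick 9: prefer A, take joint from B; A=[-] B=[peg] C=[apple,clip,flask,shaft,ingot,disk,gear,wedge,joint]
Tick 10: prefer B, take peg from B; A=[-] B=[-] C=[apple,clip,flask,shaft,ingot,disk,gear,wedge,joint,peg]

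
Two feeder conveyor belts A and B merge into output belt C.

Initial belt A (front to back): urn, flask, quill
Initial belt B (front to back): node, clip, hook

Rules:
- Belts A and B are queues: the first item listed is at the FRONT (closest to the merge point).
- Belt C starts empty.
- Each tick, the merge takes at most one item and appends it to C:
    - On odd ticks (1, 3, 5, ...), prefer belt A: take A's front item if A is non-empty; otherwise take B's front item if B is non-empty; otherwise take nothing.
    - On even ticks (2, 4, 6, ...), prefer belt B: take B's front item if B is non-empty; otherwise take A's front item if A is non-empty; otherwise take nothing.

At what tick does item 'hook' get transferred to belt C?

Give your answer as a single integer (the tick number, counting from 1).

Answer: 6

Derivation:
Tick 1: prefer A, take urn from A; A=[flask,quill] B=[node,clip,hook] C=[urn]
Tick 2: prefer B, take node from B; A=[flask,quill] B=[clip,hook] C=[urn,node]
Tick 3: prefer A, take flask from A; A=[quill] B=[clip,hook] C=[urn,node,flask]
Tick 4: prefer B, take clip from B; A=[quill] B=[hook] C=[urn,node,flask,clip]
Tick 5: prefer A, take quill from A; A=[-] B=[hook] C=[urn,node,flask,clip,quill]
Tick 6: prefer B, take hook from B; A=[-] B=[-] C=[urn,node,flask,clip,quill,hook]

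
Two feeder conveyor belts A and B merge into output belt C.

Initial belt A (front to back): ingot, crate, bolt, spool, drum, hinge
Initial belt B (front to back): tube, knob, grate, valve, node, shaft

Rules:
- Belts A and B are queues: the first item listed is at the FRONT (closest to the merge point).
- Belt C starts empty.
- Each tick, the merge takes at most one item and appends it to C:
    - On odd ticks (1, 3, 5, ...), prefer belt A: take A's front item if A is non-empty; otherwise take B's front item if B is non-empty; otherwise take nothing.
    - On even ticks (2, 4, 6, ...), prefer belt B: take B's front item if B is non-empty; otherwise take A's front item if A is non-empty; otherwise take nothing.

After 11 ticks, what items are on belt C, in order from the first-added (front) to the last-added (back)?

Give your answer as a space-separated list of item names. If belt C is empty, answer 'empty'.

Tick 1: prefer A, take ingot from A; A=[crate,bolt,spool,drum,hinge] B=[tube,knob,grate,valve,node,shaft] C=[ingot]
Tick 2: prefer B, take tube from B; A=[crate,bolt,spool,drum,hinge] B=[knob,grate,valve,node,shaft] C=[ingot,tube]
Tick 3: prefer A, take crate from A; A=[bolt,spool,drum,hinge] B=[knob,grate,valve,node,shaft] C=[ingot,tube,crate]
Tick 4: prefer B, take knob from B; A=[bolt,spool,drum,hinge] B=[grate,valve,node,shaft] C=[ingot,tube,crate,knob]
Tick 5: prefer A, take bolt from A; A=[spool,drum,hinge] B=[grate,valve,node,shaft] C=[ingot,tube,crate,knob,bolt]
Tick 6: prefer B, take grate from B; A=[spool,drum,hinge] B=[valve,node,shaft] C=[ingot,tube,crate,knob,bolt,grate]
Tick 7: prefer A, take spool from A; A=[drum,hinge] B=[valve,node,shaft] C=[ingot,tube,crate,knob,bolt,grate,spool]
Tick 8: prefer B, take valve from B; A=[drum,hinge] B=[node,shaft] C=[ingot,tube,crate,knob,bolt,grate,spool,valve]
Tick 9: prefer A, take drum from A; A=[hinge] B=[node,shaft] C=[ingot,tube,crate,knob,bolt,grate,spool,valve,drum]
Tick 10: prefer B, take node from B; A=[hinge] B=[shaft] C=[ingot,tube,crate,knob,bolt,grate,spool,valve,drum,node]
Tick 11: prefer A, take hinge from A; A=[-] B=[shaft] C=[ingot,tube,crate,knob,bolt,grate,spool,valve,drum,node,hinge]

Answer: ingot tube crate knob bolt grate spool valve drum node hinge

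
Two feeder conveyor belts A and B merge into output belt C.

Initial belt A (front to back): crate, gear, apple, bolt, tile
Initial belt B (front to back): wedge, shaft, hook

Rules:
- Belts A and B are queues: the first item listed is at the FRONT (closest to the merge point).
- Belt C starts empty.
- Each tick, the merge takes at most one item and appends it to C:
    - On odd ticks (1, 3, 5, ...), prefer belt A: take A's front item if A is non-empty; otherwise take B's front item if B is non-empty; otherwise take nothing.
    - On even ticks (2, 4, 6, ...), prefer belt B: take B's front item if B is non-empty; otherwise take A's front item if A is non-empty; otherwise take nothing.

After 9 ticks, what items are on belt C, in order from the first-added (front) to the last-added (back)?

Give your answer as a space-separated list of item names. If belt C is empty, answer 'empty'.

Answer: crate wedge gear shaft apple hook bolt tile

Derivation:
Tick 1: prefer A, take crate from A; A=[gear,apple,bolt,tile] B=[wedge,shaft,hook] C=[crate]
Tick 2: prefer B, take wedge from B; A=[gear,apple,bolt,tile] B=[shaft,hook] C=[crate,wedge]
Tick 3: prefer A, take gear from A; A=[apple,bolt,tile] B=[shaft,hook] C=[crate,wedge,gear]
Tick 4: prefer B, take shaft from B; A=[apple,bolt,tile] B=[hook] C=[crate,wedge,gear,shaft]
Tick 5: prefer A, take apple from A; A=[bolt,tile] B=[hook] C=[crate,wedge,gear,shaft,apple]
Tick 6: prefer B, take hook from B; A=[bolt,tile] B=[-] C=[crate,wedge,gear,shaft,apple,hook]
Tick 7: prefer A, take bolt from A; A=[tile] B=[-] C=[crate,wedge,gear,shaft,apple,hook,bolt]
Tick 8: prefer B, take tile from A; A=[-] B=[-] C=[crate,wedge,gear,shaft,apple,hook,bolt,tile]
Tick 9: prefer A, both empty, nothing taken; A=[-] B=[-] C=[crate,wedge,gear,shaft,apple,hook,bolt,tile]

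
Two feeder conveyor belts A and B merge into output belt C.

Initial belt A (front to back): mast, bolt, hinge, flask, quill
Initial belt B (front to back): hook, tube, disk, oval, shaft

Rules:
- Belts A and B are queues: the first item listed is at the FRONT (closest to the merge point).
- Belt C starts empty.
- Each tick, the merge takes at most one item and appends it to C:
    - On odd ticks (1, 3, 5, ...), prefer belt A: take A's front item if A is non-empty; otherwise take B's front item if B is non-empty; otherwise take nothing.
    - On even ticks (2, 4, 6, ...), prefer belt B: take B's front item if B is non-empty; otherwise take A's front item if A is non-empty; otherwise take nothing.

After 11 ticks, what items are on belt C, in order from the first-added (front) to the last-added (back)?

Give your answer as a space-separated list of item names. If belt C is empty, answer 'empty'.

Answer: mast hook bolt tube hinge disk flask oval quill shaft

Derivation:
Tick 1: prefer A, take mast from A; A=[bolt,hinge,flask,quill] B=[hook,tube,disk,oval,shaft] C=[mast]
Tick 2: prefer B, take hook from B; A=[bolt,hinge,flask,quill] B=[tube,disk,oval,shaft] C=[mast,hook]
Tick 3: prefer A, take bolt from A; A=[hinge,flask,quill] B=[tube,disk,oval,shaft] C=[mast,hook,bolt]
Tick 4: prefer B, take tube from B; A=[hinge,flask,quill] B=[disk,oval,shaft] C=[mast,hook,bolt,tube]
Tick 5: prefer A, take hinge from A; A=[flask,quill] B=[disk,oval,shaft] C=[mast,hook,bolt,tube,hinge]
Tick 6: prefer B, take disk from B; A=[flask,quill] B=[oval,shaft] C=[mast,hook,bolt,tube,hinge,disk]
Tick 7: prefer A, take flask from A; A=[quill] B=[oval,shaft] C=[mast,hook,bolt,tube,hinge,disk,flask]
Tick 8: prefer B, take oval from B; A=[quill] B=[shaft] C=[mast,hook,bolt,tube,hinge,disk,flask,oval]
Tick 9: prefer A, take quill from A; A=[-] B=[shaft] C=[mast,hook,bolt,tube,hinge,disk,flask,oval,quill]
Tick 10: prefer B, take shaft from B; A=[-] B=[-] C=[mast,hook,bolt,tube,hinge,disk,flask,oval,quill,shaft]
Tick 11: prefer A, both empty, nothing taken; A=[-] B=[-] C=[mast,hook,bolt,tube,hinge,disk,flask,oval,quill,shaft]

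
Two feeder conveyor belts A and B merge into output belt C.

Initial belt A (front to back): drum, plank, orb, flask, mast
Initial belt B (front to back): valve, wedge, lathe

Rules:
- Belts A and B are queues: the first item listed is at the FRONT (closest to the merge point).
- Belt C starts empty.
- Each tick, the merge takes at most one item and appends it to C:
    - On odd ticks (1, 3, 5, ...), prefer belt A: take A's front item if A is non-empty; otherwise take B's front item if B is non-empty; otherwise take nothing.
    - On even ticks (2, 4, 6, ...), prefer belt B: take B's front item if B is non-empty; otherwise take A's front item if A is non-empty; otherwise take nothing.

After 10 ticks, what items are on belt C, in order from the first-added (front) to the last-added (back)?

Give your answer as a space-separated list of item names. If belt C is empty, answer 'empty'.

Tick 1: prefer A, take drum from A; A=[plank,orb,flask,mast] B=[valve,wedge,lathe] C=[drum]
Tick 2: prefer B, take valve from B; A=[plank,orb,flask,mast] B=[wedge,lathe] C=[drum,valve]
Tick 3: prefer A, take plank from A; A=[orb,flask,mast] B=[wedge,lathe] C=[drum,valve,plank]
Tick 4: prefer B, take wedge from B; A=[orb,flask,mast] B=[lathe] C=[drum,valve,plank,wedge]
Tick 5: prefer A, take orb from A; A=[flask,mast] B=[lathe] C=[drum,valve,plank,wedge,orb]
Tick 6: prefer B, take lathe from B; A=[flask,mast] B=[-] C=[drum,valve,plank,wedge,orb,lathe]
Tick 7: prefer A, take flask from A; A=[mast] B=[-] C=[drum,valve,plank,wedge,orb,lathe,flask]
Tick 8: prefer B, take mast from A; A=[-] B=[-] C=[drum,valve,plank,wedge,orb,lathe,flask,mast]
Tick 9: prefer A, both empty, nothing taken; A=[-] B=[-] C=[drum,valve,plank,wedge,orb,lathe,flask,mast]
Tick 10: prefer B, both empty, nothing taken; A=[-] B=[-] C=[drum,valve,plank,wedge,orb,lathe,flask,mast]

Answer: drum valve plank wedge orb lathe flask mast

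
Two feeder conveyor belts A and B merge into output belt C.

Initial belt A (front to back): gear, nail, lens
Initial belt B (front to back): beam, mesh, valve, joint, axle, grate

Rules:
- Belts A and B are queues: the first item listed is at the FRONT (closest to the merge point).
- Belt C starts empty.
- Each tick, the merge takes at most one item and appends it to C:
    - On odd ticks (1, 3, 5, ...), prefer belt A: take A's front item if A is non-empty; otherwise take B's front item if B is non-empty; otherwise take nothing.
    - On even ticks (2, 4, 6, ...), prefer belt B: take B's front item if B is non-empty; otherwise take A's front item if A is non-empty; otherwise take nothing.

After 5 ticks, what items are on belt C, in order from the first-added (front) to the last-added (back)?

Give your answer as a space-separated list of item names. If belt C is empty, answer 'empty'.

Tick 1: prefer A, take gear from A; A=[nail,lens] B=[beam,mesh,valve,joint,axle,grate] C=[gear]
Tick 2: prefer B, take beam from B; A=[nail,lens] B=[mesh,valve,joint,axle,grate] C=[gear,beam]
Tick 3: prefer A, take nail from A; A=[lens] B=[mesh,valve,joint,axle,grate] C=[gear,beam,nail]
Tick 4: prefer B, take mesh from B; A=[lens] B=[valve,joint,axle,grate] C=[gear,beam,nail,mesh]
Tick 5: prefer A, take lens from A; A=[-] B=[valve,joint,axle,grate] C=[gear,beam,nail,mesh,lens]

Answer: gear beam nail mesh lens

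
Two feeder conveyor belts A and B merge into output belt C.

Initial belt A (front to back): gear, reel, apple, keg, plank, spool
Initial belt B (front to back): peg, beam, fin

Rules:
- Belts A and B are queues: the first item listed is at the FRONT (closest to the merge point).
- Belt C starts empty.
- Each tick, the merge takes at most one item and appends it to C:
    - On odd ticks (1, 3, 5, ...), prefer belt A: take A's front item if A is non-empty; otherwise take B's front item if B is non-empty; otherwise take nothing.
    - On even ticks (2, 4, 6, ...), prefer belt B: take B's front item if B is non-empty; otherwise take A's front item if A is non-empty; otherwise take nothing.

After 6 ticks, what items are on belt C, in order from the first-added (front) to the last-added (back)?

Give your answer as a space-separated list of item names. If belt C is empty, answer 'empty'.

Answer: gear peg reel beam apple fin

Derivation:
Tick 1: prefer A, take gear from A; A=[reel,apple,keg,plank,spool] B=[peg,beam,fin] C=[gear]
Tick 2: prefer B, take peg from B; A=[reel,apple,keg,plank,spool] B=[beam,fin] C=[gear,peg]
Tick 3: prefer A, take reel from A; A=[apple,keg,plank,spool] B=[beam,fin] C=[gear,peg,reel]
Tick 4: prefer B, take beam from B; A=[apple,keg,plank,spool] B=[fin] C=[gear,peg,reel,beam]
Tick 5: prefer A, take apple from A; A=[keg,plank,spool] B=[fin] C=[gear,peg,reel,beam,apple]
Tick 6: prefer B, take fin from B; A=[keg,plank,spool] B=[-] C=[gear,peg,reel,beam,apple,fin]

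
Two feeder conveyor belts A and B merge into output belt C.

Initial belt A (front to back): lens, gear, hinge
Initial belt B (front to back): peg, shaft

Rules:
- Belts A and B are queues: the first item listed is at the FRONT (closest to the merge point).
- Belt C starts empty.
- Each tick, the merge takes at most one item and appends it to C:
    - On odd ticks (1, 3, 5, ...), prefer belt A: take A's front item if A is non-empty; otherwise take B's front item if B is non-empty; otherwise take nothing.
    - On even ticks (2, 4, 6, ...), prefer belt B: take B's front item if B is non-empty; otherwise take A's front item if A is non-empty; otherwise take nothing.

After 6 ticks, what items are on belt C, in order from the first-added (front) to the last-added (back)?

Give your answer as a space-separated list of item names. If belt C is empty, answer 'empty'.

Tick 1: prefer A, take lens from A; A=[gear,hinge] B=[peg,shaft] C=[lens]
Tick 2: prefer B, take peg from B; A=[gear,hinge] B=[shaft] C=[lens,peg]
Tick 3: prefer A, take gear from A; A=[hinge] B=[shaft] C=[lens,peg,gear]
Tick 4: prefer B, take shaft from B; A=[hinge] B=[-] C=[lens,peg,gear,shaft]
Tick 5: prefer A, take hinge from A; A=[-] B=[-] C=[lens,peg,gear,shaft,hinge]
Tick 6: prefer B, both empty, nothing taken; A=[-] B=[-] C=[lens,peg,gear,shaft,hinge]

Answer: lens peg gear shaft hinge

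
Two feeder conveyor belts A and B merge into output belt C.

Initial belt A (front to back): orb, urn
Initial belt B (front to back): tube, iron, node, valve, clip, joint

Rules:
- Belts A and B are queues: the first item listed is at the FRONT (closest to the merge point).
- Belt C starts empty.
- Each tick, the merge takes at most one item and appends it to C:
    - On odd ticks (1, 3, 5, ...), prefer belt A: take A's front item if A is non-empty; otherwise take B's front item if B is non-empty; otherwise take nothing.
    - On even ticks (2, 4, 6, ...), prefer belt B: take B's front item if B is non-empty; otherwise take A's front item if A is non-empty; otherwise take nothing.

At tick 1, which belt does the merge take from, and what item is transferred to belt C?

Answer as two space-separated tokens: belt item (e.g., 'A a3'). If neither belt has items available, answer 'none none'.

Tick 1: prefer A, take orb from A; A=[urn] B=[tube,iron,node,valve,clip,joint] C=[orb]

Answer: A orb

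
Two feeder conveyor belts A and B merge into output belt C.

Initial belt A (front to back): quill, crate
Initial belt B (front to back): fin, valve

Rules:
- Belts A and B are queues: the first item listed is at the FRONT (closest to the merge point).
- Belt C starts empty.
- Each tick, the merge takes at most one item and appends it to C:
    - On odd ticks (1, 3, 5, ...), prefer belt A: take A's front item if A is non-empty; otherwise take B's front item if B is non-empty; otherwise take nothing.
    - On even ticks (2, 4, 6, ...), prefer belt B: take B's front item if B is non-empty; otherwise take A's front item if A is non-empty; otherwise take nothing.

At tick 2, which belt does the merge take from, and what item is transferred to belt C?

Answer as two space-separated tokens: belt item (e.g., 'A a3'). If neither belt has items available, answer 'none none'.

Tick 1: prefer A, take quill from A; A=[crate] B=[fin,valve] C=[quill]
Tick 2: prefer B, take fin from B; A=[crate] B=[valve] C=[quill,fin]

Answer: B fin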